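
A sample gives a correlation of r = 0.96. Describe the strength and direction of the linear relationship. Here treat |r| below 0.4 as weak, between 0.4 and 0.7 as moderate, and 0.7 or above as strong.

strong positive

r = 0.96 > 0 so the relationship is positive.
|r| = 0.96, which falls in the strong range.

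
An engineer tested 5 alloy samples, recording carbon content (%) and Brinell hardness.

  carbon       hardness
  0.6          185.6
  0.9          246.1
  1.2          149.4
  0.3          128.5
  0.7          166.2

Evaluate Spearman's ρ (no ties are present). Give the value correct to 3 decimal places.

Rank carbon: 2, 4, 5, 1, 3
Rank hardness: 4, 5, 2, 1, 3
d = rank(carbon) − rank(hardness): -2, -1, 3, 0, 0; Σd² = 14
ρ = 1 − 6Σd² / [n(n²−1)] = 1 − 6×14 / (5×24) = 1 − 84/120 ≈ 0.300

0.300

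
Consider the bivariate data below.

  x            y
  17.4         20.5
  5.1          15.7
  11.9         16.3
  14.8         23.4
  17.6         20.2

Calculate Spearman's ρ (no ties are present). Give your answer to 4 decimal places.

0.6000

Rank x: 4, 1, 2, 3, 5
Rank y: 4, 1, 2, 5, 3
d = rank(x) − rank(y): 0, 0, 0, -2, 2; Σd² = 8
ρ = 1 − 6Σd² / [n(n²−1)] = 1 − 6×8 / (5×24) = 1 − 48/120 ≈ 0.6000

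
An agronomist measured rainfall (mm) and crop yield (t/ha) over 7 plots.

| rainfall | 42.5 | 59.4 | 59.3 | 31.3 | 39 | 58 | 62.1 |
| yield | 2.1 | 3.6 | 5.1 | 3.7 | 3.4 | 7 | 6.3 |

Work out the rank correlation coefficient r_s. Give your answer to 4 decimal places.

0.4286

Rank rainfall: 3, 6, 5, 1, 2, 4, 7
Rank yield: 1, 3, 5, 4, 2, 7, 6
d = rank(rainfall) − rank(yield): 2, 3, 0, -3, 0, -3, 1; Σd² = 32
ρ = 1 − 6Σd² / [n(n²−1)] = 1 − 6×32 / (7×48) = 1 − 192/336 ≈ 0.4286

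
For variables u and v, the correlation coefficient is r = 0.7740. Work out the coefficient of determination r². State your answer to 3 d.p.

r² = (0.7740)² = 0.599

0.599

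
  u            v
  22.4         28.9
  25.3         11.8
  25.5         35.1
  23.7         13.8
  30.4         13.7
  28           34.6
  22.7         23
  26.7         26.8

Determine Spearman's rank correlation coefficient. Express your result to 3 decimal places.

0.000

Rank u: 1, 4, 5, 3, 8, 7, 2, 6
Rank v: 6, 1, 8, 3, 2, 7, 4, 5
d = rank(u) − rank(v): -5, 3, -3, 0, 6, 0, -2, 1; Σd² = 84
ρ = 1 − 6Σd² / [n(n²−1)] = 1 − 6×84 / (8×63) = 1 − 504/504 ≈ 0.000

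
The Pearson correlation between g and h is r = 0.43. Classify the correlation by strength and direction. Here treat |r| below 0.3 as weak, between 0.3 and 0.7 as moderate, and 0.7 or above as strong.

moderate positive

r = 0.43 > 0 so the relationship is positive.
|r| = 0.43, which falls in the moderate range.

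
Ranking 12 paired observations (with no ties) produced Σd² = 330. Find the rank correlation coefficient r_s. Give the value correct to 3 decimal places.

ρ = 1 − 6Σd² / [n(n²−1)] = 1 − 6×330 / (12×143)
  = 1 − 1980/1716 = 1 − 1.1538 ≈ -0.154

-0.154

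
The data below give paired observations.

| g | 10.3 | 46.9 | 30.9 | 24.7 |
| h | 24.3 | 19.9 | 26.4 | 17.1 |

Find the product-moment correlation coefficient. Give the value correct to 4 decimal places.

n = 4, Σg = 112.8, Σh = 87.7, Σg² = 3870.6, Σh² = 1975.87, Σgh = 2421.73
nΣgh − ΣgΣh = 9686.92 − 9892.56 = -205.64
nΣg² − (Σg)² = 15482.4 − 12723.84 = 2758.56; nΣh² − (Σh)² = 7903.48 − 7691.29 = 212.19
r = -205.64 / √(2758.56 × 212.19) = -205.64 / 765.0744 ≈ -0.2688

-0.2688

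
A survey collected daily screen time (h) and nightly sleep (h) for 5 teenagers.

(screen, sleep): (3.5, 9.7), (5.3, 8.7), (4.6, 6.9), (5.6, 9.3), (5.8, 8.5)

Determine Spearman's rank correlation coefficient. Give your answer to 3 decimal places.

-0.300

Rank screen: 1, 3, 2, 4, 5
Rank sleep: 5, 3, 1, 4, 2
d = rank(screen) − rank(sleep): -4, 0, 1, 0, 3; Σd² = 26
ρ = 1 − 6Σd² / [n(n²−1)] = 1 − 6×26 / (5×24) = 1 − 156/120 ≈ -0.300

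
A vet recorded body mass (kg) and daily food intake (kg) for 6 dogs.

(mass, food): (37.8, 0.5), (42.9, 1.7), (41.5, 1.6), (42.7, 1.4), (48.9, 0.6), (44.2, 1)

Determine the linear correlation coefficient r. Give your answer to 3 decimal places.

n = 6, Σx = 258, Σy = 6.8, Σx² = 11159.64, Σy² = 9.02, Σxy = 291.55
nΣxy − ΣxΣy = 1749.3 − 1754.4 = -5.1
nΣx² − (Σx)² = 66957.84 − 66564 = 393.84; nΣy² − (Σy)² = 54.12 − 46.24 = 7.88
r = -5.1 / √(393.84 × 7.88) = -5.1 / 55.7087 ≈ -0.092

-0.092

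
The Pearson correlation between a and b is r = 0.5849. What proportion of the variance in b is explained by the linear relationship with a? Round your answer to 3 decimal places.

0.342

r² = (0.5849)² = 0.342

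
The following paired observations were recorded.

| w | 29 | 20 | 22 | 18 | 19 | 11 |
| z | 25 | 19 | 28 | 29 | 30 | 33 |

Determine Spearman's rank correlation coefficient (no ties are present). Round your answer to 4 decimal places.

Rank w: 6, 4, 5, 2, 3, 1
Rank z: 2, 1, 3, 4, 5, 6
d = rank(w) − rank(z): 4, 3, 2, -2, -2, -5; Σd² = 62
ρ = 1 − 6Σd² / [n(n²−1)] = 1 − 6×62 / (6×35) = 1 − 372/210 ≈ -0.7714

-0.7714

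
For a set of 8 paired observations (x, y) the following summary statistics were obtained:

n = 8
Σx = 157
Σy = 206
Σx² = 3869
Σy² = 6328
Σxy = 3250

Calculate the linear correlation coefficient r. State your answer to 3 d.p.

-0.883

r = (nΣxy − ΣxΣy) / √[(nΣx² − (Σx)²)(nΣy² − (Σy)²)]
Numerator: 8×3250 − 157×206 = -6342
Denominator: √[(30952 − 24649)(50624 − 42436)] = √[6303 × 8188] = 7183.9379
r = -6342 / 7183.9379 ≈ -0.883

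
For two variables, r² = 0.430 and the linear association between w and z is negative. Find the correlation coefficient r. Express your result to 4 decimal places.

|r| = √0.430 = 0.6557
The association is negative, so r = −0.6557.

-0.6557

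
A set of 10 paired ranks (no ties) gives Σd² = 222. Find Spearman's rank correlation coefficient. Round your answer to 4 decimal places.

-0.3455

ρ = 1 − 6Σd² / [n(n²−1)] = 1 − 6×222 / (10×99)
  = 1 − 1332/990 = 1 − 1.34545 ≈ -0.3455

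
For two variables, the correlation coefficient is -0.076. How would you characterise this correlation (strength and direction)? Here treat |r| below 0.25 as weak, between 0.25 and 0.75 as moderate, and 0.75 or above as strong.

weak negative

r = -0.076 < 0 so the relationship is negative.
|r| = 0.076, which falls in the weak range.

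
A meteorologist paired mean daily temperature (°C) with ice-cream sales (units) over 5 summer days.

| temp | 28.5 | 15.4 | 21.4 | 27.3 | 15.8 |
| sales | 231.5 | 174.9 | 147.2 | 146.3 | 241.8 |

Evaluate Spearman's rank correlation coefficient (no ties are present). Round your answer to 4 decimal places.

-0.2000

Rank temp: 5, 1, 3, 4, 2
Rank sales: 4, 3, 2, 1, 5
d = rank(temp) − rank(sales): 1, -2, 1, 3, -3; Σd² = 24
ρ = 1 − 6Σd² / [n(n²−1)] = 1 − 6×24 / (5×24) = 1 − 144/120 ≈ -0.2000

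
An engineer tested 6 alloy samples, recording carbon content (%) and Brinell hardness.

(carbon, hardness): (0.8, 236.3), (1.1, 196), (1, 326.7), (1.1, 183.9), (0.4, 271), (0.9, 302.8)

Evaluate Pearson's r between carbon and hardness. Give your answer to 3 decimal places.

-0.332

n = 6, Σx = 5.3, Σy = 1516.7, Σx² = 5.03, Σy² = 399934.63, Σxy = 1314.55
nΣxy − ΣxΣy = 7887.3 − 8038.51 = -151.21
nΣx² − (Σx)² = 30.18 − 28.09 = 2.09; nΣy² − (Σy)² = 2399607.78 − 2300378.89 = 99228.89
r = -151.21 / √(2.09 × 99228.89) = -151.21 / 455.3991 ≈ -0.332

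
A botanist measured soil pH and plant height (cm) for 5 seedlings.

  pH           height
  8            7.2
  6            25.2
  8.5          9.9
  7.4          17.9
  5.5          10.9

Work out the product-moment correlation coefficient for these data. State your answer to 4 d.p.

-0.4797

n = 5, Σx = 35.4, Σy = 71.1, Σx² = 257.26, Σy² = 1224.11, Σxy = 485.36
nΣxy − ΣxΣy = 2426.8 − 2516.94 = -90.14
nΣx² − (Σx)² = 1286.3 − 1253.16 = 33.14; nΣy² − (Σy)² = 6120.55 − 5055.21 = 1065.34
r = -90.14 / √(33.14 × 1065.34) = -90.14 / 187.8972 ≈ -0.4797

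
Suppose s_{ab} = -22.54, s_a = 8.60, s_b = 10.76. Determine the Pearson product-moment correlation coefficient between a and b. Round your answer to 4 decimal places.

-0.2436

r = Cov(a,b) / (s_a · s_b) = -22.54 / (8.60 × 10.76)
  = -22.54 / 92.5360 ≈ -0.2436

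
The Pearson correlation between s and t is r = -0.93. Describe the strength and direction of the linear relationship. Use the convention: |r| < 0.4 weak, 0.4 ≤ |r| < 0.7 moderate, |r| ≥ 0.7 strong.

r = -0.93 < 0 so the relationship is negative.
|r| = 0.93, which falls in the strong range.

strong negative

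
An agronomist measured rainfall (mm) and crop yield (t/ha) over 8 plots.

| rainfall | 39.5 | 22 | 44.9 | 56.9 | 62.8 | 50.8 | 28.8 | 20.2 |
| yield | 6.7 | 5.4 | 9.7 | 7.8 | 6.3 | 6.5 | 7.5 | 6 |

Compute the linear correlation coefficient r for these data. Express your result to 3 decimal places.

0.325

n = 8, Σx = 325.9, Σy = 55.9, Σx² = 15059.83, Σy² = 403.17, Σxy = 2325.84
nΣxy − ΣxΣy = 18606.72 − 18217.81 = 388.91
nΣx² − (Σx)² = 120478.64 − 106210.81 = 14267.83; nΣy² − (Σy)² = 3225.36 − 3124.81 = 100.55
r = 388.91 / √(14267.83 × 100.55) = 388.91 / 1197.7605 ≈ 0.325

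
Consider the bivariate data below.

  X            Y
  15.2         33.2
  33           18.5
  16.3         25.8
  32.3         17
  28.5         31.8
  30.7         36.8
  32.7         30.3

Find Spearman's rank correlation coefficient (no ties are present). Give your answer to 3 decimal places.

-0.500

Rank X: 1, 7, 2, 5, 3, 4, 6
Rank Y: 6, 2, 3, 1, 5, 7, 4
d = rank(X) − rank(Y): -5, 5, -1, 4, -2, -3, 2; Σd² = 84
ρ = 1 − 6Σd² / [n(n²−1)] = 1 − 6×84 / (7×48) = 1 − 504/336 ≈ -0.500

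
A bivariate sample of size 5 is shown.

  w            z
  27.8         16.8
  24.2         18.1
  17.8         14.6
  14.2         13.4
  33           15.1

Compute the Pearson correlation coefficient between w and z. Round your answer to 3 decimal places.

0.505

n = 5, Σw = 117, Σz = 78, Σw² = 2965.96, Σz² = 1230.58, Σwz = 1853.52
nΣwz − ΣwΣz = 9267.6 − 9126 = 141.6
nΣw² − (Σw)² = 14829.8 − 13689 = 1140.8; nΣz² − (Σz)² = 6152.9 − 6084 = 68.9
r = 141.6 / √(1140.8 × 68.9) = 141.6 / 280.3589 ≈ 0.505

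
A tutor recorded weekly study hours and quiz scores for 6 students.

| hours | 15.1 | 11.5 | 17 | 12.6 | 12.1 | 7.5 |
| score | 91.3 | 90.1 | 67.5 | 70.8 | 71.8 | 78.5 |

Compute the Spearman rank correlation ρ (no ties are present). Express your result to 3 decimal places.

Rank hours: 5, 2, 6, 4, 3, 1
Rank score: 6, 5, 1, 2, 3, 4
d = rank(hours) − rank(score): -1, -3, 5, 2, 0, -3; Σd² = 48
ρ = 1 − 6Σd² / [n(n²−1)] = 1 − 6×48 / (6×35) = 1 − 288/210 ≈ -0.371

-0.371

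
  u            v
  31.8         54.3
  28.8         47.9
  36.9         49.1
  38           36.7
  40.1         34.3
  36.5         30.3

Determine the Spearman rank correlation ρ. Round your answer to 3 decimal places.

-0.429

Rank u: 2, 1, 4, 5, 6, 3
Rank v: 6, 4, 5, 3, 2, 1
d = rank(u) − rank(v): -4, -3, -1, 2, 4, 2; Σd² = 50
ρ = 1 − 6Σd² / [n(n²−1)] = 1 − 6×50 / (6×35) = 1 − 300/210 ≈ -0.429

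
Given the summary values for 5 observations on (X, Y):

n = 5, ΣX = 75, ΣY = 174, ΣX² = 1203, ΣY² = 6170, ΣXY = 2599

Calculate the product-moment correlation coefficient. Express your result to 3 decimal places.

-0.116

r = (nΣXY − ΣXΣY) / √[(nΣX² − (ΣX)²)(nΣY² − (ΣY)²)]
Numerator: 5×2599 − 75×174 = -55
Denominator: √[(6015 − 5625)(30850 − 30276)] = √[390 × 574] = 473.1385
r = -55 / 473.1385 ≈ -0.116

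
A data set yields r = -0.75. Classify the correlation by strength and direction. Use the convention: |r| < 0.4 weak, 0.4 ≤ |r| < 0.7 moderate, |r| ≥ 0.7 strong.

r = -0.75 < 0 so the relationship is negative.
|r| = 0.75, which falls in the strong range.

strong negative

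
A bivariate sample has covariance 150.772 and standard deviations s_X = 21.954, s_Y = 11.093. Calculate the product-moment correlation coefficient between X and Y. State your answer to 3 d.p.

0.619

r = Cov(X,Y) / (s_X · s_Y) = 150.772 / (21.954 × 11.093)
  = 150.772 / 243.5357 ≈ 0.619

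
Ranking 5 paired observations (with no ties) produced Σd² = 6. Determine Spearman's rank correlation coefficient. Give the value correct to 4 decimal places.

ρ = 1 − 6Σd² / [n(n²−1)] = 1 − 6×6 / (5×24)
  = 1 − 36/120 = 1 − 0.30000 ≈ 0.7000

0.7000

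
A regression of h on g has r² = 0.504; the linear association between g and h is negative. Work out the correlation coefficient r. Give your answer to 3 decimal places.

-0.710

|r| = √0.504 = 0.710
The association is negative, so r = −0.710.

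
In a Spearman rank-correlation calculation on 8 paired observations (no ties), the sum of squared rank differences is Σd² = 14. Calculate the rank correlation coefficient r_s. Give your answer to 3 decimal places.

ρ = 1 − 6Σd² / [n(n²−1)] = 1 − 6×14 / (8×63)
  = 1 − 84/504 = 1 − 0.1667 ≈ 0.833

0.833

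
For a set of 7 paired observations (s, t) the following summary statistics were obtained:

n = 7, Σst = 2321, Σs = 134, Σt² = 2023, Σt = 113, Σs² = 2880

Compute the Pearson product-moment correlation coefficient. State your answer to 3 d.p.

0.631

r = (nΣst − ΣsΣt) / √[(nΣs² − (Σs)²)(nΣt² − (Σt)²)]
Numerator: 7×2321 − 134×113 = 1105
Denominator: √[(20160 − 17956)(14161 − 12769)] = √[2204 × 1392] = 1751.5616
r = 1105 / 1751.5616 ≈ 0.631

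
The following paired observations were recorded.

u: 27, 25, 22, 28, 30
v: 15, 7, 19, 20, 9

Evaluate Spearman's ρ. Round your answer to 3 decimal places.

Rank u: 3, 2, 1, 4, 5
Rank v: 3, 1, 4, 5, 2
d = rank(u) − rank(v): 0, 1, -3, -1, 3; Σd² = 20
ρ = 1 − 6Σd² / [n(n²−1)] = 1 − 6×20 / (5×24) = 1 − 120/120 ≈ 0.000

0.000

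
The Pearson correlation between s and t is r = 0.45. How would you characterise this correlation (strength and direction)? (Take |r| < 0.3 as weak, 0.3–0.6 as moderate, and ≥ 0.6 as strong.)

moderate positive

r = 0.45 > 0 so the relationship is positive.
|r| = 0.45, which falls in the moderate range.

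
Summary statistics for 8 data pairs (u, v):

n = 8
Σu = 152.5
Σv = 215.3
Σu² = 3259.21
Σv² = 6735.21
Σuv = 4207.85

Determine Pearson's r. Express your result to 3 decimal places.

0.180

r = (nΣuv − ΣuΣv) / √[(nΣu² − (Σu)²)(nΣv² − (Σv)²)]
Numerator: 8×4207.85 − 152.5×215.3 = 829.55
Denominator: √[(26073.68 − 23256.25)(53881.68 − 46354.09)] = √[2817.43 × 7527.59] = 4605.2642
r = 829.55 / 4605.2642 ≈ 0.180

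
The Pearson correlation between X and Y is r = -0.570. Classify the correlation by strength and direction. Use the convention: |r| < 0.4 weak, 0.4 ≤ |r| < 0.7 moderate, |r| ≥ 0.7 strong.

moderate negative

r = -0.570 < 0 so the relationship is negative.
|r| = 0.570, which falls in the moderate range.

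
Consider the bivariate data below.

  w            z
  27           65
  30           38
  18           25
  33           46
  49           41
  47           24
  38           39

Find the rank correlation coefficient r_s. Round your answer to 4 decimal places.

Rank w: 2, 3, 1, 4, 7, 6, 5
Rank z: 7, 3, 2, 6, 5, 1, 4
d = rank(w) − rank(z): -5, 0, -1, -2, 2, 5, 1; Σd² = 60
ρ = 1 − 6Σd² / [n(n²−1)] = 1 − 6×60 / (7×48) = 1 − 360/336 ≈ -0.0714

-0.0714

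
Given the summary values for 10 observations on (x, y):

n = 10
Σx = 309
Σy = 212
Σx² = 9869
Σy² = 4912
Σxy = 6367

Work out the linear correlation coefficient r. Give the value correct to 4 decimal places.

r = (nΣxy − ΣxΣy) / √[(nΣx² − (Σx)²)(nΣy² − (Σy)²)]
Numerator: 10×6367 − 309×212 = -1838
Denominator: √[(98690 − 95481)(49120 − 44944)] = √[3209 × 4176] = 3660.7081
r = -1838 / 3660.7081 ≈ -0.5021

-0.5021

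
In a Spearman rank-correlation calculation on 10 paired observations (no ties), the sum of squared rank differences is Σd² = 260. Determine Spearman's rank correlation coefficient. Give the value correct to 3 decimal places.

ρ = 1 − 6Σd² / [n(n²−1)] = 1 − 6×260 / (10×99)
  = 1 − 1560/990 = 1 − 1.5758 ≈ -0.576

-0.576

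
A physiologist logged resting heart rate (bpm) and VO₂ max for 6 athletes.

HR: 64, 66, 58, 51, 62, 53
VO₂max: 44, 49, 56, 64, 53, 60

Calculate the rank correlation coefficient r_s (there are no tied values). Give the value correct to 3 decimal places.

Rank HR: 5, 6, 3, 1, 4, 2
Rank VO₂max: 1, 2, 4, 6, 3, 5
d = rank(HR) − rank(VO₂max): 4, 4, -1, -5, 1, -3; Σd² = 68
ρ = 1 − 6Σd² / [n(n²−1)] = 1 − 6×68 / (6×35) = 1 − 408/210 ≈ -0.943

-0.943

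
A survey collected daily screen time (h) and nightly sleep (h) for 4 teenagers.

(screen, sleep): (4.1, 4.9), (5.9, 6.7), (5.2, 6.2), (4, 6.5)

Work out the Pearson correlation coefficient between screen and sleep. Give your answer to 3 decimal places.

n = 4, Σx = 19.2, Σy = 24.3, Σx² = 94.66, Σy² = 149.59, Σxy = 117.86
nΣxy − ΣxΣy = 471.44 − 466.56 = 4.88
nΣx² − (Σx)² = 378.64 − 368.64 = 10; nΣy² − (Σy)² = 598.36 − 590.49 = 7.87
r = 4.88 / √(10 × 7.87) = 4.88 / 8.8713 ≈ 0.550

0.550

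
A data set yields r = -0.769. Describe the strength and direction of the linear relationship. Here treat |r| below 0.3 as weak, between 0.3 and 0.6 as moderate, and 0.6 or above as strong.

strong negative

r = -0.769 < 0 so the relationship is negative.
|r| = 0.769, which falls in the strong range.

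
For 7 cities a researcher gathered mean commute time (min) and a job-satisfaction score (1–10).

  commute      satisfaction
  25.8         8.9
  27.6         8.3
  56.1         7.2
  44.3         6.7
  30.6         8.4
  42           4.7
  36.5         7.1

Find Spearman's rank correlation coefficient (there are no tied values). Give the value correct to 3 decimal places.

Rank commute: 1, 2, 7, 6, 3, 5, 4
Rank satisfaction: 7, 5, 4, 2, 6, 1, 3
d = rank(commute) − rank(satisfaction): -6, -3, 3, 4, -3, 4, 1; Σd² = 96
ρ = 1 − 6Σd² / [n(n²−1)] = 1 − 6×96 / (7×48) = 1 − 576/336 ≈ -0.714

-0.714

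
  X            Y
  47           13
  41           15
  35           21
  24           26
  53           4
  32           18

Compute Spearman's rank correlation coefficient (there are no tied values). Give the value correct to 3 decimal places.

-0.943

Rank X: 5, 4, 3, 1, 6, 2
Rank Y: 2, 3, 5, 6, 1, 4
d = rank(X) − rank(Y): 3, 1, -2, -5, 5, -2; Σd² = 68
ρ = 1 − 6Σd² / [n(n²−1)] = 1 − 6×68 / (6×35) = 1 − 408/210 ≈ -0.943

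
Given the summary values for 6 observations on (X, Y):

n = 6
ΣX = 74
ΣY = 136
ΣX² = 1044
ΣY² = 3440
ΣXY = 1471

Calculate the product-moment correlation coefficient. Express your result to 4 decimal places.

r = (nΣXY − ΣXΣY) / √[(nΣX² − (ΣX)²)(nΣY² − (ΣY)²)]
Numerator: 6×1471 − 74×136 = -1238
Denominator: √[(6264 − 5476)(20640 − 18496)] = √[788 × 2144] = 1299.7969
r = -1238 / 1299.7969 ≈ -0.9525

-0.9525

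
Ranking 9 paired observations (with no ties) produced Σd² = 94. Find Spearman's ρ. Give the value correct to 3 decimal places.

0.217

ρ = 1 − 6Σd² / [n(n²−1)] = 1 − 6×94 / (9×80)
  = 1 − 564/720 = 1 − 0.7833 ≈ 0.217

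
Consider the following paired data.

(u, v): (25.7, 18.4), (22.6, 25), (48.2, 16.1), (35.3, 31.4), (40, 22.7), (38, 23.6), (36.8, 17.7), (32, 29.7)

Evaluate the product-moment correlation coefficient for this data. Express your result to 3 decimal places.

-0.316

n = 8, Σu = 278.6, Σv = 184.6, Σu² = 10162.82, Σv² = 4476.36, Σuv = 6328.88
nΣuv − ΣuΣv = 50631.04 − 51429.56 = -798.52
nΣu² − (Σu)² = 81302.56 − 77617.96 = 3684.6; nΣv² − (Σv)² = 35810.88 − 34077.16 = 1733.72
r = -798.52 / √(3684.6 × 1733.72) = -798.52 / 2527.4621 ≈ -0.316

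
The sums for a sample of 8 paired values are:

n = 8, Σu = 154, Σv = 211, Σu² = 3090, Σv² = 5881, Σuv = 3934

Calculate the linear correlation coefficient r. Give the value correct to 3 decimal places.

r = (nΣuv − ΣuΣv) / √[(nΣu² − (Σu)²)(nΣv² − (Σv)²)]
Numerator: 8×3934 − 154×211 = -1022
Denominator: √[(24720 − 23716)(47048 − 44521)] = √[1004 × 2527] = 1592.8302
r = -1022 / 1592.8302 ≈ -0.642

-0.642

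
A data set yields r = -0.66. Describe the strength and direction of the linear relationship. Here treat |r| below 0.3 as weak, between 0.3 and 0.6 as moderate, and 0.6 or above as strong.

strong negative

r = -0.66 < 0 so the relationship is negative.
|r| = 0.66, which falls in the strong range.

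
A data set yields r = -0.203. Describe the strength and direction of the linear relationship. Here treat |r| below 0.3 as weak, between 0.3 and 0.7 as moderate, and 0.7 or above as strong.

weak negative

r = -0.203 < 0 so the relationship is negative.
|r| = 0.203, which falls in the weak range.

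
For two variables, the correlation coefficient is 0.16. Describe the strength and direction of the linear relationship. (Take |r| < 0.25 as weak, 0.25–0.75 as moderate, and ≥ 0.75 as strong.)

r = 0.16 > 0 so the relationship is positive.
|r| = 0.16, which falls in the weak range.

weak positive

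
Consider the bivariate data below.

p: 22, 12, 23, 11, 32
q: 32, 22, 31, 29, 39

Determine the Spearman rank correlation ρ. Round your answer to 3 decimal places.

0.800

Rank p: 3, 2, 4, 1, 5
Rank q: 4, 1, 3, 2, 5
d = rank(p) − rank(q): -1, 1, 1, -1, 0; Σd² = 4
ρ = 1 − 6Σd² / [n(n²−1)] = 1 − 6×4 / (5×24) = 1 − 24/120 ≈ 0.800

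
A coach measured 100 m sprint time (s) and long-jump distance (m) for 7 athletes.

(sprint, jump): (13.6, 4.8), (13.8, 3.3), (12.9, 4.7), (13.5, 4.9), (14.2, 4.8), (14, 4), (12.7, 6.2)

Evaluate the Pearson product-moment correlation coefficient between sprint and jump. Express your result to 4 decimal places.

n = 7, Σx = 94.7, Σy = 32.7, Σx² = 1282.99, Σy² = 157.51, Σxy = 440.5
nΣxy − ΣxΣy = 3083.5 − 3096.69 = -13.19
nΣx² − (Σx)² = 8980.93 − 8968.09 = 12.84; nΣy² − (Σy)² = 1102.57 − 1069.29 = 33.28
r = -13.19 / √(12.84 × 33.28) = -13.19 / 20.6716 ≈ -0.6381

-0.6381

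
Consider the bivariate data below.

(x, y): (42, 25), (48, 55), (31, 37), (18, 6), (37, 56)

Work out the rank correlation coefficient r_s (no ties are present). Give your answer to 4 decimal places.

0.5000

Rank x: 4, 5, 2, 1, 3
Rank y: 2, 4, 3, 1, 5
d = rank(x) − rank(y): 2, 1, -1, 0, -2; Σd² = 10
ρ = 1 − 6Σd² / [n(n²−1)] = 1 − 6×10 / (5×24) = 1 − 60/120 ≈ 0.5000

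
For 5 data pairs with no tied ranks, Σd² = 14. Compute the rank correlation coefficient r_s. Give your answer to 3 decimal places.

ρ = 1 − 6Σd² / [n(n²−1)] = 1 − 6×14 / (5×24)
  = 1 − 84/120 = 1 − 0.7000 ≈ 0.300

0.300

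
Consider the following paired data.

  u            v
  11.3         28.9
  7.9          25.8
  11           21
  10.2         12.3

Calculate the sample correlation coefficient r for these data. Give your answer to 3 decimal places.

-0.058

n = 4, Σu = 40.4, Σv = 88, Σu² = 415.14, Σv² = 2093.14, Σuv = 886.85
nΣuv − ΣuΣv = 3547.4 − 3555.2 = -7.8
nΣu² − (Σu)² = 1660.56 − 1632.16 = 28.4; nΣv² − (Σv)² = 8372.56 − 7744 = 628.56
r = -7.8 / √(28.4 × 628.56) = -7.8 / 133.6080 ≈ -0.058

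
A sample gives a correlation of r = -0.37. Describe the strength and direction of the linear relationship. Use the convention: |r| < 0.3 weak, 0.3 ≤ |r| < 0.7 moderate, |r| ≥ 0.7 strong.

moderate negative

r = -0.37 < 0 so the relationship is negative.
|r| = 0.37, which falls in the moderate range.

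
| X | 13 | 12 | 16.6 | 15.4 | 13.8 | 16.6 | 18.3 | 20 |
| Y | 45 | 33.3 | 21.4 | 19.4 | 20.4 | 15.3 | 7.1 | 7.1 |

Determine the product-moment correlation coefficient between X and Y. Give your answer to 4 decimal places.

n = 8, ΣX = 125.7, ΣY = 169, ΣX² = 2026.61, ΣY² = 4719.28, ΣXY = 2446.03
nΣXY − ΣXΣY = 19568.24 − 21243.3 = -1675.06
nΣX² − (ΣX)² = 16212.88 − 15800.49 = 412.39; nΣY² − (ΣY)² = 37754.24 − 28561 = 9193.24
r = -1675.06 / √(412.39 × 9193.24) = -1675.06 / 1947.1005 ≈ -0.8603

-0.8603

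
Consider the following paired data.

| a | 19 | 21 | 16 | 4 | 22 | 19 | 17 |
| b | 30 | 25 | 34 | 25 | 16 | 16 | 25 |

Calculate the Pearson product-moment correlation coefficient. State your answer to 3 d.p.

n = 7, Σa = 118, Σb = 171, Σa² = 2208, Σb² = 4443, Σab = 2820
nΣab − ΣaΣb = 19740 − 20178 = -438
nΣa² − (Σa)² = 15456 − 13924 = 1532; nΣb² − (Σb)² = 31101 − 29241 = 1860
r = -438 / √(1532 × 1860) = -438 / 1688.0521 ≈ -0.259

-0.259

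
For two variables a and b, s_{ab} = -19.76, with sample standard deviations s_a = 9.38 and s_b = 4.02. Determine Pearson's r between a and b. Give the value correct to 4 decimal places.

r = Cov(a,b) / (s_a · s_b) = -19.76 / (9.38 × 4.02)
  = -19.76 / 37.7076 ≈ -0.5240

-0.5240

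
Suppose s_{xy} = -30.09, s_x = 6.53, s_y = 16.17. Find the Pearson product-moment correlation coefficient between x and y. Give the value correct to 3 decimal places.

-0.285

r = Cov(x,y) / (s_x · s_y) = -30.09 / (6.53 × 16.17)
  = -30.09 / 105.5901 ≈ -0.285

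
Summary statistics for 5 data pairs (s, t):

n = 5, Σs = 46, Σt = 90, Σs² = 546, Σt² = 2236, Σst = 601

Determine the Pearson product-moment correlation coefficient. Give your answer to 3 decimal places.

-0.825

r = (nΣst − ΣsΣt) / √[(nΣs² − (Σs)²)(nΣt² − (Σt)²)]
Numerator: 5×601 − 46×90 = -1135
Denominator: √[(2730 − 2116)(11180 − 8100)] = √[614 × 3080] = 1375.1800
r = -1135 / 1375.1800 ≈ -0.825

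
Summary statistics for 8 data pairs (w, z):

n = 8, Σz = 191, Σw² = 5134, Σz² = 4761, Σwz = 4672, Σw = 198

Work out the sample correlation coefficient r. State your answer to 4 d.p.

-0.2551

r = (nΣwz − ΣwΣz) / √[(nΣw² − (Σw)²)(nΣz² − (Σz)²)]
Numerator: 8×4672 − 198×191 = -442
Denominator: √[(41072 − 39204)(38088 − 36481)] = √[1868 × 1607] = 1732.5923
r = -442 / 1732.5923 ≈ -0.2551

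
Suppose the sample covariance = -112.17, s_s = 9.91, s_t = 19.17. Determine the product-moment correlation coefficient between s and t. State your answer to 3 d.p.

r = Cov(s,t) / (s_s · s_t) = -112.17 / (9.91 × 19.17)
  = -112.17 / 189.9747 ≈ -0.590

-0.590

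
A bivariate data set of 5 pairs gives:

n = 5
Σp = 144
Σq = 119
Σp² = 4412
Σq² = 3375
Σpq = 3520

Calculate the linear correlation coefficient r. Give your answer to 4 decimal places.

r = (nΣpq − ΣpΣq) / √[(nΣp² − (Σp)²)(nΣq² − (Σq)²)]
Numerator: 5×3520 − 144×119 = 464
Denominator: √[(22060 − 20736)(16875 − 14161)] = √[1324 × 2714] = 1895.6097
r = 464 / 1895.6097 ≈ 0.2448

0.2448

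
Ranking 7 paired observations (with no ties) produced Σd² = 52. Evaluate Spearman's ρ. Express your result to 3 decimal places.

0.071

ρ = 1 − 6Σd² / [n(n²−1)] = 1 − 6×52 / (7×48)
  = 1 − 312/336 = 1 − 0.9286 ≈ 0.071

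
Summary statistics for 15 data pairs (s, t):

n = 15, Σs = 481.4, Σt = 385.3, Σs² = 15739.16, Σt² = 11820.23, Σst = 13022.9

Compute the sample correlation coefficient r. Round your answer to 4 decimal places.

r = (nΣst − ΣsΣt) / √[(nΣs² − (Σs)²)(nΣt² − (Σt)²)]
Numerator: 15×13022.9 − 481.4×385.3 = 9860.08
Denominator: √[(236087.4 − 231745.96)(177303.45 − 148456.09)] = √[4341.44 × 28847.36] = 11191.0269
r = 9860.08 / 11191.0269 ≈ 0.8811

0.8811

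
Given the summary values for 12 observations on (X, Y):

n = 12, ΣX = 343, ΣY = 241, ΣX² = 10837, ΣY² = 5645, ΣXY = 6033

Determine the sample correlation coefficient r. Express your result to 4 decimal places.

-0.9383

r = (nΣXY − ΣXΣY) / √[(nΣX² − (ΣX)²)(nΣY² − (ΣY)²)]
Numerator: 12×6033 − 343×241 = -10267
Denominator: √[(130044 − 117649)(67740 − 58081)] = √[12395 × 9659] = 10941.8145
r = -10267 / 10941.8145 ≈ -0.9383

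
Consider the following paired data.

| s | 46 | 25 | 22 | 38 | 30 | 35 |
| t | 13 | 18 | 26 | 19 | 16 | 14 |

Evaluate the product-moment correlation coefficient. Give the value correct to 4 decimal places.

-0.7284

n = 6, Σs = 196, Σt = 106, Σs² = 6794, Σt² = 1982, Σst = 3312
nΣst − ΣsΣt = 19872 − 20776 = -904
nΣs² − (Σs)² = 40764 − 38416 = 2348; nΣt² − (Σt)² = 11892 − 11236 = 656
r = -904 / √(2348 × 656) = -904 / 1241.0834 ≈ -0.7284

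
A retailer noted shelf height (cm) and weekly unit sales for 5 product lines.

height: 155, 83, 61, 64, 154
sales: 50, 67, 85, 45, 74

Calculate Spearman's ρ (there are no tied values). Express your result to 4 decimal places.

-0.3000

Rank height: 5, 3, 1, 2, 4
Rank sales: 2, 3, 5, 1, 4
d = rank(height) − rank(sales): 3, 0, -4, 1, 0; Σd² = 26
ρ = 1 − 6Σd² / [n(n²−1)] = 1 − 6×26 / (5×24) = 1 − 156/120 ≈ -0.3000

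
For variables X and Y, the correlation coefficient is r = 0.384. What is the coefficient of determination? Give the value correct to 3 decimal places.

r² = (0.384)² = 0.147

0.147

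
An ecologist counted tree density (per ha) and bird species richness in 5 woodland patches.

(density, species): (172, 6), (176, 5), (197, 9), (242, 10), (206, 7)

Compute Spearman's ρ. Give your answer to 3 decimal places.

0.800

Rank density: 1, 2, 3, 5, 4
Rank species: 2, 1, 4, 5, 3
d = rank(density) − rank(species): -1, 1, -1, 0, 1; Σd² = 4
ρ = 1 − 6Σd² / [n(n²−1)] = 1 − 6×4 / (5×24) = 1 − 24/120 ≈ 0.800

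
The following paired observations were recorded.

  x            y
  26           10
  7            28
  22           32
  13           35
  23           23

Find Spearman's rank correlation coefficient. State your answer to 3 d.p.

Rank x: 5, 1, 3, 2, 4
Rank y: 1, 3, 4, 5, 2
d = rank(x) − rank(y): 4, -2, -1, -3, 2; Σd² = 34
ρ = 1 − 6Σd² / [n(n²−1)] = 1 − 6×34 / (5×24) = 1 − 204/120 ≈ -0.700

-0.700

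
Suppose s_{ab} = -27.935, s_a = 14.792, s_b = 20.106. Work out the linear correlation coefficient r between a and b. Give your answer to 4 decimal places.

-0.0939

r = Cov(a,b) / (s_a · s_b) = -27.935 / (14.792 × 20.106)
  = -27.935 / 297.4080 ≈ -0.0939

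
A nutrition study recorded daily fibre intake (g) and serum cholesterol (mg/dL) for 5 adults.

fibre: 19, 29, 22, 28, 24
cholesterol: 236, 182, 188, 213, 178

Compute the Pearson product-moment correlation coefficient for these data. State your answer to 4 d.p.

n = 5, Σx = 122, Σy = 997, Σx² = 3046, Σy² = 201217, Σxy = 24134
nΣxy − ΣxΣy = 120670 − 121634 = -964
nΣx² − (Σx)² = 15230 − 14884 = 346; nΣy² − (Σy)² = 1006085 − 994009 = 12076
r = -964 / √(346 × 12076) = -964 / 2044.0881 ≈ -0.4716

-0.4716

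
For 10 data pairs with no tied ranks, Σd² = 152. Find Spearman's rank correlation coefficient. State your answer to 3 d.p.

0.079

ρ = 1 − 6Σd² / [n(n²−1)] = 1 − 6×152 / (10×99)
  = 1 − 912/990 = 1 − 0.9212 ≈ 0.079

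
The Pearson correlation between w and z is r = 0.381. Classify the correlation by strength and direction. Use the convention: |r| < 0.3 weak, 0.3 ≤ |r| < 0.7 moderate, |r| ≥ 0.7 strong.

moderate positive

r = 0.381 > 0 so the relationship is positive.
|r| = 0.381, which falls in the moderate range.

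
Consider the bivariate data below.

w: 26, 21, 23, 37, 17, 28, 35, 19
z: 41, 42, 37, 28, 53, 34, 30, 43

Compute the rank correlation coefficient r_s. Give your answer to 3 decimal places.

-0.976

Rank w: 5, 3, 4, 8, 1, 6, 7, 2
Rank z: 5, 6, 4, 1, 8, 3, 2, 7
d = rank(w) − rank(z): 0, -3, 0, 7, -7, 3, 5, -5; Σd² = 166
ρ = 1 − 6Σd² / [n(n²−1)] = 1 − 6×166 / (8×63) = 1 − 996/504 ≈ -0.976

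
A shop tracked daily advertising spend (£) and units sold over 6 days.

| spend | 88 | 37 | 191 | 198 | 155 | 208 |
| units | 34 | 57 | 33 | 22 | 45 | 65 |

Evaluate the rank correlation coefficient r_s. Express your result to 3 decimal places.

-0.086

Rank spend: 2, 1, 4, 5, 3, 6
Rank units: 3, 5, 2, 1, 4, 6
d = rank(spend) − rank(units): -1, -4, 2, 4, -1, 0; Σd² = 38
ρ = 1 − 6Σd² / [n(n²−1)] = 1 − 6×38 / (6×35) = 1 − 228/210 ≈ -0.086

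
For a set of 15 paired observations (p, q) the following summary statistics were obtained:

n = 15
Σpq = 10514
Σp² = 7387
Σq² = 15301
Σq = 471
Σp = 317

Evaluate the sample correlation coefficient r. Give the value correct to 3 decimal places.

r = (nΣpq − ΣpΣq) / √[(nΣp² − (Σp)²)(nΣq² − (Σq)²)]
Numerator: 15×10514 − 317×471 = 8403
Denominator: √[(110805 − 100489)(229515 − 221841)] = √[10316 × 7674] = 8897.4707
r = 8403 / 8897.4707 ≈ 0.944

0.944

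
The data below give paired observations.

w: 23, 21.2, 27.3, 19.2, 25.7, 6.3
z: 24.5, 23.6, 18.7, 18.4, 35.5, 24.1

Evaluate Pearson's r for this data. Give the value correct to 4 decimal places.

0.1313

n = 6, Σw = 122.7, Σz = 144.8, Σw² = 2792.55, Σz² = 3686.52, Σwz = 2991.79
nΣwz − ΣwΣz = 17950.74 − 17766.96 = 183.78
nΣw² − (Σw)² = 16755.3 − 15055.29 = 1700.01; nΣz² − (Σz)² = 22119.12 − 20967.04 = 1152.08
r = 183.78 / √(1700.01 × 1152.08) = 183.78 / 1399.4812 ≈ 0.1313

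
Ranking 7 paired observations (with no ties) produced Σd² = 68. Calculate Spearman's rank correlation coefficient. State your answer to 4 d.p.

ρ = 1 − 6Σd² / [n(n²−1)] = 1 − 6×68 / (7×48)
  = 1 − 408/336 = 1 − 1.21429 ≈ -0.2143

-0.2143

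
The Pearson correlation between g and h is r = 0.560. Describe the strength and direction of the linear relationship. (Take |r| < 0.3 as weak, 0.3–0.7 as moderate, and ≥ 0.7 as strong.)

moderate positive

r = 0.560 > 0 so the relationship is positive.
|r| = 0.560, which falls in the moderate range.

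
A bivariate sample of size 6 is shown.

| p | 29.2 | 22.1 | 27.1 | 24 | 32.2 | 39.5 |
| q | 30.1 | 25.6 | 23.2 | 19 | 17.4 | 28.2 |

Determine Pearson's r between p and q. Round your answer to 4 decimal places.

n = 6, Σp = 174.1, Σq = 143.5, Σp² = 5248.55, Σq² = 3558.61, Σpq = 4203.58
nΣpq − ΣpΣq = 25221.48 − 24983.35 = 238.13
nΣp² − (Σp)² = 31491.3 − 30310.81 = 1180.49; nΣq² − (Σq)² = 21351.66 − 20592.25 = 759.41
r = 238.13 / √(1180.49 × 759.41) = 238.13 / 946.8241 ≈ 0.2515

0.2515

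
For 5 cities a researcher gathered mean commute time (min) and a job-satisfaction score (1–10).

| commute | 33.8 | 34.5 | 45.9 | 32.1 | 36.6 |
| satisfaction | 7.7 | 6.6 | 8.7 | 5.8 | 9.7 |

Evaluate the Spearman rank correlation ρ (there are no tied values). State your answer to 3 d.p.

0.800

Rank commute: 2, 3, 5, 1, 4
Rank satisfaction: 3, 2, 4, 1, 5
d = rank(commute) − rank(satisfaction): -1, 1, 1, 0, -1; Σd² = 4
ρ = 1 − 6Σd² / [n(n²−1)] = 1 − 6×4 / (5×24) = 1 − 24/120 ≈ 0.800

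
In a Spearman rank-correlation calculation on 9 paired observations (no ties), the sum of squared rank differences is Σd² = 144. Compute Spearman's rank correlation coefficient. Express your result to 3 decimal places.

-0.200

ρ = 1 − 6Σd² / [n(n²−1)] = 1 − 6×144 / (9×80)
  = 1 − 864/720 = 1 − 1.2000 ≈ -0.200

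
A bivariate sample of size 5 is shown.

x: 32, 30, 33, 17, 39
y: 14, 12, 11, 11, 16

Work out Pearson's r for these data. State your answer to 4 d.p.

0.7000

n = 5, Σx = 151, Σy = 64, Σx² = 4823, Σy² = 838, Σxy = 1982
nΣxy − ΣxΣy = 9910 − 9664 = 246
nΣx² − (Σx)² = 24115 − 22801 = 1314; nΣy² − (Σy)² = 4190 − 4096 = 94
r = 246 / √(1314 × 94) = 246 / 351.4484 ≈ 0.7000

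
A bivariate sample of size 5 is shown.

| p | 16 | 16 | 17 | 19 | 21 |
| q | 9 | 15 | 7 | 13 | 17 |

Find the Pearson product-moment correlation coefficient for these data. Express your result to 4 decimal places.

n = 5, Σp = 89, Σq = 61, Σp² = 1603, Σq² = 813, Σpq = 1107
nΣpq − ΣpΣq = 5535 − 5429 = 106
nΣp² − (Σp)² = 8015 − 7921 = 94; nΣq² − (Σq)² = 4065 − 3721 = 344
r = 106 / √(94 × 344) = 106 / 179.8221 ≈ 0.5895

0.5895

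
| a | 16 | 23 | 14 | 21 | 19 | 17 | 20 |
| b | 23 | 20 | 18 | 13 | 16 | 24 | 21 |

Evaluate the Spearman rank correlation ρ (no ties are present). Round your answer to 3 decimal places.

Rank a: 2, 7, 1, 6, 4, 3, 5
Rank b: 6, 4, 3, 1, 2, 7, 5
d = rank(a) − rank(b): -4, 3, -2, 5, 2, -4, 0; Σd² = 74
ρ = 1 − 6Σd² / [n(n²−1)] = 1 − 6×74 / (7×48) = 1 − 444/336 ≈ -0.321

-0.321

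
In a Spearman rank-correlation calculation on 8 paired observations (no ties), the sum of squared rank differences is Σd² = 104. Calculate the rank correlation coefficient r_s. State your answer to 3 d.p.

-0.238

ρ = 1 − 6Σd² / [n(n²−1)] = 1 − 6×104 / (8×63)
  = 1 − 624/504 = 1 − 1.2381 ≈ -0.238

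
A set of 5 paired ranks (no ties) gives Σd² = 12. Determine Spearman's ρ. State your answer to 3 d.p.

ρ = 1 − 6Σd² / [n(n²−1)] = 1 − 6×12 / (5×24)
  = 1 − 72/120 = 1 − 0.6000 ≈ 0.400

0.400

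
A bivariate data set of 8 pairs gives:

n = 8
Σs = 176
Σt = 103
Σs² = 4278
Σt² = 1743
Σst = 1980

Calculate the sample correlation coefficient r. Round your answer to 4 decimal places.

-0.6952

r = (nΣst − ΣsΣt) / √[(nΣs² − (Σs)²)(nΣt² − (Σt)²)]
Numerator: 8×1980 − 176×103 = -2288
Denominator: √[(34224 − 30976)(13944 − 10609)] = √[3248 × 3335] = 3291.2125
r = -2288 / 3291.2125 ≈ -0.6952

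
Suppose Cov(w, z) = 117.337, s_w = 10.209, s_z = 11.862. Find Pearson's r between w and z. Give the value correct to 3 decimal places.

0.969

r = Cov(w,z) / (s_w · s_z) = 117.337 / (10.209 × 11.862)
  = 117.337 / 121.0992 ≈ 0.969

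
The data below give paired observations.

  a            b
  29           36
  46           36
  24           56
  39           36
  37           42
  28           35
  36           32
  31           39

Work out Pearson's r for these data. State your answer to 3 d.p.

n = 8, Σa = 270, Σb = 312, Σa² = 9464, Σb² = 12558, Σab = 10343
nΣab − ΣaΣb = 82744 − 84240 = -1496
nΣa² − (Σa)² = 75712 − 72900 = 2812; nΣb² − (Σb)² = 100464 − 97344 = 3120
r = -1496 / √(2812 × 3120) = -1496 / 2961.9993 ≈ -0.505

-0.505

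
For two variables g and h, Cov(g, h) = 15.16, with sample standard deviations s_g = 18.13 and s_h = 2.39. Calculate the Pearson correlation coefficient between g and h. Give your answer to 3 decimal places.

0.350

r = Cov(g,h) / (s_g · s_h) = 15.16 / (18.13 × 2.39)
  = 15.16 / 43.3307 ≈ 0.350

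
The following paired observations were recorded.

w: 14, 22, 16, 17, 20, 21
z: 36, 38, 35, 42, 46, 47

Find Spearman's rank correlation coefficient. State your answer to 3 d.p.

Rank w: 1, 6, 2, 3, 4, 5
Rank z: 2, 3, 1, 4, 5, 6
d = rank(w) − rank(z): -1, 3, 1, -1, -1, -1; Σd² = 14
ρ = 1 − 6Σd² / [n(n²−1)] = 1 − 6×14 / (6×35) = 1 − 84/210 ≈ 0.600

0.600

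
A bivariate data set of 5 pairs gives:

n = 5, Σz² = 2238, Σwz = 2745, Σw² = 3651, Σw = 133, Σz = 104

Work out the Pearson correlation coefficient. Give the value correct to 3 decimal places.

r = (nΣwz − ΣwΣz) / √[(nΣw² − (Σw)²)(nΣz² − (Σz)²)]
Numerator: 5×2745 − 133×104 = -107
Denominator: √[(18255 − 17689)(11190 − 10816)] = √[566 × 374] = 460.0913
r = -107 / 460.0913 ≈ -0.233

-0.233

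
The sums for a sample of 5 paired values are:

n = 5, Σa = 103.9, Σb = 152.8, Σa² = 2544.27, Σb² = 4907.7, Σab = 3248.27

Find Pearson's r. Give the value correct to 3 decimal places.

0.241

r = (nΣab − ΣaΣb) / √[(nΣa² − (Σa)²)(nΣb² − (Σb)²)]
Numerator: 5×3248.27 − 103.9×152.8 = 365.43
Denominator: √[(12721.35 − 10795.21)(24538.5 − 23347.84)] = √[1926.14 × 1190.66] = 1514.3903
r = 365.43 / 1514.3903 ≈ 0.241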